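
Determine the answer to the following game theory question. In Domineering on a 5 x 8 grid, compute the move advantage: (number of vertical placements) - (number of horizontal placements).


Board is 5 x 8 (rows x cols).
Left (vertical) placements: (rows-1) * cols = 4 * 8 = 32
Right (horizontal) placements: rows * (cols-1) = 5 * 7 = 35
Advantage = Left - Right = 32 - 35 = -3

-3


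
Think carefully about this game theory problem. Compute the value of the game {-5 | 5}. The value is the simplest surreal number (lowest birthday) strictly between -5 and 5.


Left options: {-5}, max = -5
Right options: {5}, min = 5
All options are numbers and max(Left) < min(Right), so by the simplicity theorem the value is the simplest (earliest-born) number strictly between -5 and 5.
Integers -4 through 4 all lie strictly between -5 and 5.
Among integers, the simplest (lowest birthday = smallest |n|; 0 is born on day 0, +-n on day n) is 0.
No non-integer in the interval can be simpler: if x is a non-integer in the interval, then floor(x) or ceil(x) also lies in the interval (the interval contains an integer), and both are proper prefixes of x's sign expansion, i.e. born earlier. So the game value is 0.
Game value = 0

0


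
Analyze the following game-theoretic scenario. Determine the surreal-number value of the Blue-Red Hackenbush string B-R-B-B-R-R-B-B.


Edges (from ground): B-R-B-B-R-R-B-B
By Berlekamp's sign-expansion rule, a Blue-Red Hackenbush stalk has the value of the surreal number whose sign sequence is the edge sequence with B -> + and R -> -.
Sign sequence: +-++--++
Trace the sign expansion in the surreal number tree, starting from 0:
Edge 1: B (sign +) -> bounds (0, +inf), value = 1
Edge 2: R (sign -) -> bounds (0, 1), value = 1/2
Edge 3: B (sign +) -> bounds (1/2, 1), value = 3/4
Edge 4: B (sign +) -> bounds (3/4, 1), value = 7/8
Edge 5: R (sign -) -> bounds (3/4, 7/8), value = 13/16
Edge 6: R (sign -) -> bounds (3/4, 13/16), value = 25/32
Edge 7: B (sign +) -> bounds (25/32, 13/16), value = 51/64
Edge 8: B (sign +) -> bounds (51/64, 13/16), value = 103/128
Game value = 103/128

103/128


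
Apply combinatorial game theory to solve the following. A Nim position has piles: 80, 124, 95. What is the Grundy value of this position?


We need the XOR (exclusive or) of all pile sizes.
After XOR-ing pile 1 (size 80): 0 XOR 80 = 80
After XOR-ing pile 2 (size 124): 80 XOR 124 = 44
After XOR-ing pile 3 (size 95): 44 XOR 95 = 115
The Nim-value of this position is 115.

115


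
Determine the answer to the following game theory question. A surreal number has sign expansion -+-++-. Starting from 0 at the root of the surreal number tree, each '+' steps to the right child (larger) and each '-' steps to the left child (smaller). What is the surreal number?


Sign expansion: -+-++-
Rule: track bounds (lo, hi), initially (-inf, +inf). On '+', the current value becomes lo and we move to the simplest number in (value, hi): value + 1 if hi = +inf, otherwise the midpoint (value + hi)/2. On '-', the current value becomes hi and we move to value - 1 if lo = -inf, otherwise the midpoint (lo + value)/2.
Start at 0.
Step 1: sign = -, move left. Bounds: (-inf, 0). Value = -1
Step 2: sign = +, move right. Bounds: (-1, 0). Value = -1/2
Step 3: sign = -, move left. Bounds: (-1, -1/2). Value = -3/4
Step 4: sign = +, move right. Bounds: (-3/4, -1/2). Value = -5/8
Step 5: sign = +, move right. Bounds: (-5/8, -1/2). Value = -9/16
Step 6: sign = -, move left. Bounds: (-5/8, -9/16). Value = -19/32
The surreal number with sign expansion -+-++- is -19/32.

-19/32


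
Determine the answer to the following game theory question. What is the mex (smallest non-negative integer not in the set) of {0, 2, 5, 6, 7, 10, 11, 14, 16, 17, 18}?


Set = {0, 2, 5, 6, 7, 10, 11, 14, 16, 17, 18}
0 is in the set.
1 is NOT in the set. This is the mex.
mex = 1

1


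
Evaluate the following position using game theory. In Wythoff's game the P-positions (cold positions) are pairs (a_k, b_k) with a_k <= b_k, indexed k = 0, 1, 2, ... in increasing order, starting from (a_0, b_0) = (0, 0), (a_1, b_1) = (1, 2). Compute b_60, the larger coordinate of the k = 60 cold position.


By Wythoff's theorem, a_k = floor(k * phi) and b_k = floor(k * phi^2) = a_k + k, where phi = (1 + sqrt(5))/2 is the golden ratio.
phi = (1 + sqrt(5))/2 = 1.618034
phi^2 = phi + 1 = 2.618034
k = 60
k * phi^2 = 60 * 2.618034 = 157.082039
b_60 = floor(k * phi^2) = 157 (check: a_60 + k = 97 + 60 = 157)

157


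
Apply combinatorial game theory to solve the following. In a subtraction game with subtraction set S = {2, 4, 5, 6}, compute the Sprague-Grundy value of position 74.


The subtraction set is S = {2, 4, 5, 6}.
G(k) = mex{ G(k - s) : s in S, s <= k }. We compute iteratively: G(0) = 0.
G(1) = mex({}) = 0
G(2) = mex({0}) = 1
G(3) = mex({0}) = 1
G(4) = mex({0, 1}) = 2
G(5) = mex({0, 1}) = 2
G(6) = mex({0, 1, 2}) = 3
G(7) = mex({0, 1, 2}) = 3
G(8) = mex({1, 2, 3}) = 0
G(9) = mex({1, 2, 3}) = 0
G(10) = mex({0, 2, 3}) = 1
G(11) = mex({0, 2, 3}) = 1
G(12) = mex({0, 1, 3}) = 2
G(13) = mex({0, 1, 3}) = 2
Observe that G(8)..G(13) = 0, 0, 1, 1, 2, 2 repeats G(0)..G(5) = 0, 0, 1, 1, 2, 2.
For k >= max(S) = 6, G(k) is determined by the previous 6 values G(k-6)..G(k-1); a window of 6 consecutive values has recurred shifted by 8, so by induction G(k + 8) = G(k) for all k >= 0: the sequence is periodic from the start with period 8.
One period: G(0..7) = 0, 0, 1, 1, 2, 2, 3, 3.
74 mod 8 = 2, so G(74) = G(2) = 1.

1


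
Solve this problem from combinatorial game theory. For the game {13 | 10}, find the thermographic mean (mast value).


Game = {13 | 10}, a switch {a | b} with numbers a > b.
Its thermograph has left wall a - t and right wall b + t, which meet at t = (a - b)/2, where both equal (a + b)/2. So the mast (mean value) is at (a + b)/2.
Mean = (13 + (10))/2 = 23/2 = 23/2

23/2


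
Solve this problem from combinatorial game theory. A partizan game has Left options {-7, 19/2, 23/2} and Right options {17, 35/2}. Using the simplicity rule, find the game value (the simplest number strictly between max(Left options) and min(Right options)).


Left options: {-7, 19/2, 23/2}, max = 23/2
Right options: {17, 35/2}, min = 17
All options are numbers and max(Left) < min(Right), so by the simplicity theorem the value is the simplest (earliest-born) number strictly between 23/2 and 17.
Integers 12 through 16 all lie strictly between 23/2 and 17.
Among integers, the simplest (lowest birthday = smallest |n|; 0 is born on day 0, +-n on day n) is 12.
No non-integer in the interval can be simpler: if x is a non-integer in the interval, then floor(x) or ceil(x) also lies in the interval (the interval contains an integer), and both are proper prefixes of x's sign expansion, i.e. born earlier. So the game value is 12.
Game value = 12

12


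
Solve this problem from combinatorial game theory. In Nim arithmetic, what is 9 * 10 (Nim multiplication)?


Nim multiplication is bilinear over XOR: (u XOR v) * w = (u*w) XOR (v*w).
So we split each operand into its bit components and XOR the pairwise Nim products.
9 = 1 + 8 (as XOR of powers of 2).
10 = 2 + 8 (as XOR of powers of 2).
Using the standard Nim-product table on single bits:
  2*2 = 3,   2*4 = 8,   2*8 = 12,
  4*4 = 6,   4*8 = 11,  8*8 = 13,
and  1*x = x (identity), k*l = l*k (commutative).
Pairwise Nim products:
  1 * 2 = 2
  1 * 8 = 8
  8 * 2 = 12
  8 * 8 = 13
XOR them: 2 XOR 8 XOR 12 XOR 13 = 11.
Result: 9 * 10 = 11 (in Nim).

11


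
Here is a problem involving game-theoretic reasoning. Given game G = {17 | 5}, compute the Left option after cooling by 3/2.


Original game: {17 | 5} (a switch {a | b} with a > b).
Cooling by t (for t below the temperature (a - b)/2 = 6) taxes each move by t: {a | b} cooled by t is {a - t | b + t}.
Cooling amount: t = 3/2
Cooled Left option: 17 - 3/2 = 31/2
Cooled Right option: 5 + 3/2 = 13/2
Cooled game: {31/2 | 13/2}
Left option = 31/2

31/2


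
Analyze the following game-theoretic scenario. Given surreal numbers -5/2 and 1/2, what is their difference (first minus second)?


x = -5/2, y = 1/2
Converting to common denominator: 2
x = -5/2, y = 1/2
x - y = -5/2 - 1/2 = -3

-3


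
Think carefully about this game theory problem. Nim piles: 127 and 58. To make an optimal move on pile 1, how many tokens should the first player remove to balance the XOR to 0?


Piles: 127 and 58
Current XOR: 127 XOR 58 = 69 (non-zero, so this is an N-position).
To make the XOR zero, we need to find a move that balances the piles.
For pile 1 (size 127): target = 127 XOR 69 = 58
We reduce pile 1 from 127 to 58.
Tokens removed: 127 - 58 = 69
Verification: 58 XOR 58 = 0

69


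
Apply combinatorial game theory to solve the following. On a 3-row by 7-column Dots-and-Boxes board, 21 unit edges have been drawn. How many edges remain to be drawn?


Grid: 3 x 7 boxes, i.e. 4 rows and 8 columns of dots.
Horizontal edges: (rows + 1) * cols = 4 * 7 = 28
Vertical edges: rows * (cols + 1) = 3 * 8 = 24
Total edges: 28 + 24 = 52
Edges drawn: 21
Remaining: 52 - 21 = 31

31


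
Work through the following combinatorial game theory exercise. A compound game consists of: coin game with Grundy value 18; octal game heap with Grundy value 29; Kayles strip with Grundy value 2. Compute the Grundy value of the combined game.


By the Sprague-Grundy theorem, the Grundy value of a sum of games is the XOR of individual Grundy values.
coin game: Grundy value = 18. Running XOR: 0 XOR 18 = 18
octal game heap: Grundy value = 29. Running XOR: 18 XOR 29 = 15
Kayles strip: Grundy value = 2. Running XOR: 15 XOR 2 = 13
The combined Grundy value is 13.

13


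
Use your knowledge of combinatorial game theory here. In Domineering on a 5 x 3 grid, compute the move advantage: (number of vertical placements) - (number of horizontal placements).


Board is 5 x 3 (rows x cols).
Left (vertical) placements: (rows-1) * cols = 4 * 3 = 12
Right (horizontal) placements: rows * (cols-1) = 5 * 2 = 10
Advantage = Left - Right = 12 - 10 = 2

2


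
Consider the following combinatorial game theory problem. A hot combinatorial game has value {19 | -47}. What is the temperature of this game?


The game is {19 | -47}, a switch {a | b} with numbers a > b.
Cooling {a | b} by t gives {a - t | b + t}, which stops being hot when a - t = b + t, i.e. at t = (a - b)/2. So the temperature of a switch is (a - b)/2.
Temperature = (Left option - Right option) / 2
= (19 - (-47)) / 2
= 66 / 2
= 33

33


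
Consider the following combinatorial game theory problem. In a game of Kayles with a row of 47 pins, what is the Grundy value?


Kayles: a move removes 1 or 2 adjacent pins from a contiguous row.
Removing pins from a row of k leaves two independent rows (a, b) with a + b = k - 1 (one pin) or a + b = k - 2 (two pins); an end removal gives a = 0.
By Sprague-Grundy, G(k) = mex{ G(a) XOR G(b) } over all these splits. G(0) = 0.
G(1): splits (0,0):0^0=0 -> mex({0}) = 1
G(2): splits (0,1):0^1=1 (0,0):0^0=0 -> mex({0, 1}) = 2
G(3): splits (0,2):0^2=2 (1,1):1^1=0 (0,1):0^1=1 -> mex({0, 1, 2}) = 3
G(4): splits (0,3):0^3=3 (1,2):1^2=3 (0,2):0^2=2 (1,1):1^1=0 -> mex({0, 2, 3}) = 1
G(5): splits (0,4):0^1=1 (1,3):1^3=2 (2,2):2^2=0 (0,3):0^3=3 (1,2):1^2=3 -> mex({0, 1, 2, 3}) = 4
G(6) = mex({0, 1, 2, 4}) = 3
G(7) = mex({0, 1, 3, 4, 5}) = 2
G(8) = mex({0, 2, 3, 5, 6}) = 1
G(9) = mex({0, 1, 2, 3, 6, 7}) = 4
G(10) = mex({0, 1, 3, 4, 5, 7}) = 2
G(11) = mex({0, 1, 2, 3, 4, 5}) = 6
G(12) = mex({0, 1, 2, 3, 5, 6, 7}) = 4
G(13) = mex({0, 2, 3, 4, 6, 7}) = 1
G(14) = mex({0, 1, 4, 5, 6, 7}) = 2
G(15) = mex({0, 1, 2, 3, 4, 5, 6}) = 7
G(16) = mex({0, 2, 3, 5, 6, 7}) = 1
G(17) = mex({0, 1, 2, 3, 5, 6, 7}) = 4
G(18) = mex({0, 1, 2, 4, 5, 6}) = 3
G(19) = mex({0, 1, 3, 4, 5, 7}) = 2
G(20) = mex({0, 2, 3, 4, 5, 6, 7}) = 1
G(21) = mex({0, 1, 2, 3, 5, 6, 7}) = 4
G(22) = mex({0, 1, 2, 3, 4, 5, 7}) = 6
G(23) = mex({0, 1, 2, 3, 4, 5, 6}) = 7
G(24) = mex({0, 1, 2, 3, 5, 6, 7}) = 4
G(25) = mex({0, 2, 3, 4, 6, 7}) = 1
G(26) = mex({0, 1, 3, 4, 5, 6, 7}) = 2
G(27) = mex({0, 1, 2, 3, 4, 5, 6, 7}) = 8
G(28) = mex({0, 1, 2, 3, 4, 6, 7, 8}) = 5
G(29) = mex({0, 1, 2, 3, 5, 6, 7, 8, 9}) = 4
G(30) = mex({0, 1, 2, 3, 4, 5, 6, 9, 10}) = 7
G(31) = mex({0, 1, 3, 4, 5, 7, 10, 11}) = 2
G(32) = mex({0, 2, 3, 4, 5, 6, 7, 9, 11}) = 1
G(33) = mex({0, 1, 2, 3, 4, 5, 6, 7, 9, 12}) = 8
G(34) = mex({0, 1, 2, 3, 4, 5, 7, 8, 11, 12}) = 6
G(35) = mex({0, 1, 2, 3, 4, 5, 6, 8, 9, 10, 11}) = 7
G(36) = mex({0, 1, 2, 3, 5, 6, 7, 9, 10}) = 4
G(37) = mex({0, 2, 3, 4, 6, 7, 9, 10, 11, 12}) = 1
G(38) = mex({0, 1, 3, 4, 5, 6, 7, 9, 10, 11, 12}) = 2
G(39) = mex({0, 1, 2, 4, 5, 6, 7, 9, 10, 12, 14}) = 3
G(40) = mex({0, 2, 3, 4, 6, 7, 11, 12, 14}) = 1
G(41) = mex({0, 1, 2, 3, 5, 6, 7, 9, 10, 11, 12}) = 4
G(42) = mex({0, 1, 2, 3, 4, 5, 6, 9, 10}) = 7
G(43) = mex({0, 1, 3, 4, 5, 7, 9, 10, 12, 15}) = 2
G(44) = mex({0, 2, 3, 4, 5, 6, 7, 9, 10, 12, 15}) = 1
G(45) = mex({0, 1, 2, 3, 4, 5, 6, 7, 9, 10, 12, 14}) = 8
G(46) = mex({0, 1, 3, 4, 5, 7, 8, 11, 12, 14}) = 2
G(47) = mex({0, 1, 2, 3, 4, 5, 6, 8, 9, 10, 11, 12}) = 7
Therefore G(47) = 7.

7


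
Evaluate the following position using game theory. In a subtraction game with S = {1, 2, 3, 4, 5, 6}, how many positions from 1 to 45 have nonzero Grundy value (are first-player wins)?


Subtraction set S = {1, 2, 3, 4, 5, 6}, so G(n) = n mod 7.
G(n) = 0 when n is a multiple of 7.
Multiples of 7 in [1, 45]: 6
N-positions (nonzero Grundy) = 45 - 6 = 39

39


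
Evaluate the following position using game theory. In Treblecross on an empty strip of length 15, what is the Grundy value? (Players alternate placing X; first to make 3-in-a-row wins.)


Treblecross: place X on empty cells; 3-in-a-row wins.
Playing within two cells of an existing X lets the opponent win at once, so sensible play treats the cells i-2..i+2 around each X as dead. The player left with no safe cell loses, so this is a normal-play take-away game on strips of safe cells.
Placing X at cell i (0-indexed) of a strip of k safe cells leaves independent strips of sizes max(0, i-2) and max(0, k-i-3). Hence G(k) = mex{ G(max(0,i-2)) XOR G(max(0,k-i-3)) : 0 <= i < k }, with G(0) = 0.
G(1): splits (0,0):0^0=0 -> mex({0}) = 1
G(2): splits (0,0):0^0=0 -> mex({0}) = 1
G(3): splits (0,0):0^0=0 -> mex({0}) = 1
G(4): splits (0,1):0^1=1 (0,0):0^0=0 -> mex({0, 1}) = 2
G(5): splits (0,2):0^1=1 (0,1):0^1=1 (0,0):0^0=0 -> mex({0, 1}) = 2
G(6) = mex({1}) = 0
G(7) = mex({0, 1, 2}) = 3
G(8) = mex({0, 1, 2}) = 3
G(9) = mex({0, 2}) = 1
G(10) = mex({0, 2, 3}) = 1
G(11) = mex({0, 3}) = 1
G(12) = mex({1, 3}) = 0
G(13) = mex({0, 1, 2, 3}) = 4
G(14) = mex({0, 1, 2}) = 3
G(15) = mex({0, 1, 2}) = 3
Therefore G(15) = 3.

3


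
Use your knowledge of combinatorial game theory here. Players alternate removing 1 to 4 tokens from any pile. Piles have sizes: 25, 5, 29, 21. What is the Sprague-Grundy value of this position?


Subtraction set: {1, 2, 3, 4}
For this subtraction set, G(n) = n mod 5 (period = max + 1 = 5).
Pile 1 (size 25): G(25) = 25 mod 5 = 0
Pile 2 (size 5): G(5) = 5 mod 5 = 0
Pile 3 (size 29): G(29) = 29 mod 5 = 4
Pile 4 (size 21): G(21) = 21 mod 5 = 1
Total Grundy value = XOR of all: 0 XOR 0 XOR 4 XOR 1 = 5

5


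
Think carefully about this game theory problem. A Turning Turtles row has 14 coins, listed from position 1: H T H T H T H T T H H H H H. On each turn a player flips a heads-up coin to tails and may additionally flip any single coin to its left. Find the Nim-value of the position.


Coins: H T H T H T H T T H H H H H
Key fact: a single head at position k behaves exactly like a Nim heap of size k (turning it to T and optionally flipping a coin at j < k corresponds to moving the heap from k to j, or to 0), and heads combine as a disjunctive sum (two heads at the same place would cancel, matching j XOR j = 0). So the Nim-value is the XOR of the 1-indexed positions of the heads.
Face-up positions (1-indexed): [1, 3, 5, 7, 10, 11, 12, 13, 14]
XOR 0 with 1: 0 XOR 1 = 1
XOR 1 with 3: 1 XOR 3 = 2
XOR 2 with 5: 2 XOR 5 = 7
XOR 7 with 7: 7 XOR 7 = 0
XOR 0 with 10: 0 XOR 10 = 10
XOR 10 with 11: 10 XOR 11 = 1
XOR 1 with 12: 1 XOR 12 = 13
XOR 13 with 13: 13 XOR 13 = 0
XOR 0 with 14: 0 XOR 14 = 14
Nim-value = 14

14


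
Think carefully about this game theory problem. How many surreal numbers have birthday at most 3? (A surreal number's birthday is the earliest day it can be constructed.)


Day 0: {|} = 0 is born. Count = 1.
Day n: the number of surreal numbers born by day n is 2^(n+1) - 1.
By day 0: 2^1 - 1 = 1
By day 1: 2^2 - 1 = 3
By day 2: 2^3 - 1 = 7
By day 3: 2^4 - 1 = 15
By day 3: 15 surreal numbers.

15


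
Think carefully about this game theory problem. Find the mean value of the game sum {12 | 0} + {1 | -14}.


G1 = {12 | 0}, G2 = {1 | -14}
Each is a switch {a | b} with numbers a > b; its mean value is (a + b)/2, and mean value is additive over game sums: m(G1 + G2) = m(G1) + m(G2).
Mean of G1 = (12 + (0))/2 = 12/2 = 6
Mean of G2 = (1 + (-14))/2 = -13/2 = -13/2
Mean of G1 + G2 = 6 + -13/2 = -1/2

-1/2


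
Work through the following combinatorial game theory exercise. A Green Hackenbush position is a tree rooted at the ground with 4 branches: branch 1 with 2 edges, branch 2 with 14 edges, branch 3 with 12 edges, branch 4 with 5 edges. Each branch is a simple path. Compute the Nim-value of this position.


The tree has 4 branches from the ground vertex.
In Green Hackenbush, the Nim-value of a simple path of length k is k.
Branch 1: length 2, Nim-value = 2
Branch 2: length 14, Nim-value = 14
Branch 3: length 12, Nim-value = 12
Branch 4: length 5, Nim-value = 5
Total Nim-value = XOR of all branch values:
0 XOR 2 = 2
2 XOR 14 = 12
12 XOR 12 = 0
0 XOR 5 = 5
Nim-value of the tree = 5

5


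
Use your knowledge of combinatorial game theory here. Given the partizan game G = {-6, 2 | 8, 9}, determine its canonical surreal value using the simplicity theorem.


Left options: {-6, 2}, max = 2
Right options: {8, 9}, min = 8
All options are numbers and max(Left) < min(Right), so by the simplicity theorem the value is the simplest (earliest-born) number strictly between 2 and 8.
Integers 3 through 7 all lie strictly between 2 and 8.
Among integers, the simplest (lowest birthday = smallest |n|; 0 is born on day 0, +-n on day n) is 3.
No non-integer in the interval can be simpler: if x is a non-integer in the interval, then floor(x) or ceil(x) also lies in the interval (the interval contains an integer), and both are proper prefixes of x's sign expansion, i.e. born earlier. So the game value is 3.
Game value = 3

3


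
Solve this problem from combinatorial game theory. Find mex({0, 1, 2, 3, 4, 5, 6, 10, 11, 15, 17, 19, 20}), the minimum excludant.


Set = {0, 1, 2, 3, 4, 5, 6, 10, 11, 15, 17, 19, 20}
0 is in the set.
1 is in the set.
2 is in the set.
3 is in the set.
4 is in the set.
5 is in the set.
6 is in the set.
7 is NOT in the set. This is the mex.
mex = 7

7


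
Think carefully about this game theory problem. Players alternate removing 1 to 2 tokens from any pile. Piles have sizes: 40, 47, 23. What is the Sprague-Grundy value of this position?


Subtraction set: {1, 2}
For this subtraction set, G(n) = n mod 3 (period = max + 1 = 3).
Pile 1 (size 40): G(40) = 40 mod 3 = 1
Pile 2 (size 47): G(47) = 47 mod 3 = 2
Pile 3 (size 23): G(23) = 23 mod 3 = 2
Total Grundy value = XOR of all: 1 XOR 2 XOR 2 = 1

1


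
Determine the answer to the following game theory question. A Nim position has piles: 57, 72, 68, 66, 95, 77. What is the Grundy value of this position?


We need the XOR (exclusive or) of all pile sizes.
After XOR-ing pile 1 (size 57): 0 XOR 57 = 57
After XOR-ing pile 2 (size 72): 57 XOR 72 = 113
After XOR-ing pile 3 (size 68): 113 XOR 68 = 53
After XOR-ing pile 4 (size 66): 53 XOR 66 = 119
After XOR-ing pile 5 (size 95): 119 XOR 95 = 40
After XOR-ing pile 6 (size 77): 40 XOR 77 = 101
The Nim-value of this position is 101.

101


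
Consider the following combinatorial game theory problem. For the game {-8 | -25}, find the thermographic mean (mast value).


Game = {-8 | -25}, a switch {a | b} with numbers a > b.
Its thermograph has left wall a - t and right wall b + t, which meet at t = (a - b)/2, where both equal (a + b)/2. So the mast (mean value) is at (a + b)/2.
Mean = (-8 + (-25))/2 = -33/2 = -33/2

-33/2


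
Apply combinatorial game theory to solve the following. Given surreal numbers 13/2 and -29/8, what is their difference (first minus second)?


x = 13/2, y = -29/8
Converting to common denominator: 8
x = 52/8, y = -29/8
x - y = 13/2 - -29/8 = 81/8

81/8


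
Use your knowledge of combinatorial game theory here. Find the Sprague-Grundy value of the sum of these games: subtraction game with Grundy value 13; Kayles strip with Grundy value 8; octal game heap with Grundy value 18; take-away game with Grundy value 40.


By the Sprague-Grundy theorem, the Grundy value of a sum of games is the XOR of individual Grundy values.
subtraction game: Grundy value = 13. Running XOR: 0 XOR 13 = 13
Kayles strip: Grundy value = 8. Running XOR: 13 XOR 8 = 5
octal game heap: Grundy value = 18. Running XOR: 5 XOR 18 = 23
take-away game: Grundy value = 40. Running XOR: 23 XOR 40 = 63
The combined Grundy value is 63.

63


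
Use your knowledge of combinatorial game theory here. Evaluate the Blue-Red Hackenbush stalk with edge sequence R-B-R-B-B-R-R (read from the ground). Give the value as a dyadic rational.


Edges (from ground): R-B-R-B-B-R-R
By Berlekamp's sign-expansion rule, a Blue-Red Hackenbush stalk has the value of the surreal number whose sign sequence is the edge sequence with B -> + and R -> -.
Sign sequence: -+-++--
Trace the sign expansion in the surreal number tree, starting from 0:
Edge 1: R (sign -) -> bounds (-inf, 0), value = -1
Edge 2: B (sign +) -> bounds (-1, 0), value = -1/2
Edge 3: R (sign -) -> bounds (-1, -1/2), value = -3/4
Edge 4: B (sign +) -> bounds (-3/4, -1/2), value = -5/8
Edge 5: B (sign +) -> bounds (-5/8, -1/2), value = -9/16
Edge 6: R (sign -) -> bounds (-5/8, -9/16), value = -19/32
Edge 7: R (sign -) -> bounds (-5/8, -19/32), value = -39/64
Game value = -39/64

-39/64


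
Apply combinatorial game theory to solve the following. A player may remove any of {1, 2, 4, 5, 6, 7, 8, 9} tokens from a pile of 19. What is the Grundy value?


The subtraction set is S = {1, 2, 4, 5, 6, 7, 8, 9}.
G(k) = mex{ G(k - s) : s in S, s <= k }. We compute iteratively: G(0) = 0.
G(1) = mex({0}) = 1
G(2) = mex({0, 1}) = 2
G(3) = mex({1, 2}) = 0
G(4) = mex({0, 2}) = 1
G(5) = mex({0, 1}) = 2
G(6) = mex({0, 1, 2}) = 3
G(7) = mex({0, 1, 2, 3}) = 4
G(8) = mex({0, 1, 2, 3, 4}) = 5
G(9) = mex({0, 1, 2, 4, 5}) = 3
G(10) = mex({0, 1, 2, 3, 5}) = 4
G(11) = mex({0, 1, 2, 3, 4}) = 5
G(12) = mex({0, 1, 2, 3, 4, 5}) = 6
G(13) = mex({1, 2, 3, 4, 5, 6}) = 0
G(14) = mex({0, 2, 3, 4, 5, 6}) = 1
G(15) = mex({0, 1, 3, 4, 5}) = 2
G(16) = mex({1, 2, 3, 4, 5, 6}) = 0
G(17) = mex({0, 2, 3, 4, 5, 6}) = 1
G(18) = mex({0, 1, 3, 4, 5, 6}) = 2
G(19) = mex({0, 1, 2, 4, 5, 6}) = 3
Therefore G(19) = 3.

3


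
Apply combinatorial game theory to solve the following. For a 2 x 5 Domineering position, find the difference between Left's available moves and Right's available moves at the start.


Board is 2 x 5 (rows x cols).
Left (vertical) placements: (rows-1) * cols = 1 * 5 = 5
Right (horizontal) placements: rows * (cols-1) = 2 * 4 = 8
Advantage = Left - Right = 5 - 8 = -3

-3


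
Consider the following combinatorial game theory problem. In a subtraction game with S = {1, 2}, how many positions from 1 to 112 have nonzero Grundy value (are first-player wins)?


Subtraction set S = {1, 2}, so G(n) = n mod 3.
G(n) = 0 when n is a multiple of 3.
Multiples of 3 in [1, 112]: 37
N-positions (nonzero Grundy) = 112 - 37 = 75

75


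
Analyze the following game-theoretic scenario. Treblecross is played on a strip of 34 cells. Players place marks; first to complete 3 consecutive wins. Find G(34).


Treblecross: place X on empty cells; 3-in-a-row wins.
Playing within two cells of an existing X lets the opponent win at once, so sensible play treats the cells i-2..i+2 around each X as dead. The player left with no safe cell loses, so this is a normal-play take-away game on strips of safe cells.
Placing X at cell i (0-indexed) of a strip of k safe cells leaves independent strips of sizes max(0, i-2) and max(0, k-i-3). Hence G(k) = mex{ G(max(0,i-2)) XOR G(max(0,k-i-3)) : 0 <= i < k }, with G(0) = 0.
G(1): splits (0,0):0^0=0 -> mex({0}) = 1
G(2): splits (0,0):0^0=0 -> mex({0}) = 1
G(3): splits (0,0):0^0=0 -> mex({0}) = 1
G(4): splits (0,1):0^1=1 (0,0):0^0=0 -> mex({0, 1}) = 2
G(5): splits (0,2):0^1=1 (0,1):0^1=1 (0,0):0^0=0 -> mex({0, 1}) = 2
G(6) = mex({1}) = 0
G(7) = mex({0, 1, 2}) = 3
G(8) = mex({0, 1, 2}) = 3
G(9) = mex({0, 2}) = 1
G(10) = mex({0, 2, 3}) = 1
G(11) = mex({0, 3}) = 1
G(12) = mex({1, 3}) = 0
G(13) = mex({0, 1, 2, 3}) = 4
G(14) = mex({0, 1, 2}) = 3
G(15) = mex({0, 1, 2}) = 3
G(16) = mex({0, 1, 2, 4}) = 3
G(17) = mex({0, 1, 3, 4}) = 2
G(18) = mex({0, 1, 3, 4}) = 2
G(19) = mex({0, 1, 3, 5}) = 2
G(20) = mex({0, 1, 2, 3, 5}) = 4
G(21) = mex({0, 1, 2, 3, 5}) = 4
G(22) = mex({1, 2, 6}) = 0
G(23) = mex({0, 1, 2, 3, 4, 6}) = 5
G(24) = mex({0, 1, 2, 3, 4}) = 5
G(25) = mex({0, 1, 3, 4, 7}) = 2
G(26) = mex({0, 1, 3, 4, 5, 7}) = 2
G(27) = mex({0, 1, 3, 5}) = 2
G(28) = mex({0, 1, 2, 5}) = 3
G(29) = mex({0, 1, 2, 4, 5, 6}) = 3
G(30) = mex({1, 2, 4, 6}) = 0
G(31) = mex({0, 1, 2, 3, 4, 6}) = 5
G(32) = mex({1, 2, 3, 4, 7}) = 0
G(33) = mex({0, 3, 7}) = 1
G(34) = mex({0, 2, 3, 5, 7}) = 1
Therefore G(34) = 1.

1


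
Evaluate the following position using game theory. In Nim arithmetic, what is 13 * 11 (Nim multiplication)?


Nim multiplication is bilinear over XOR: (u XOR v) * w = (u*w) XOR (v*w).
So we split each operand into its bit components and XOR the pairwise Nim products.
13 = 1 + 4 + 8 (as XOR of powers of 2).
11 = 1 + 2 + 8 (as XOR of powers of 2).
Using the standard Nim-product table on single bits:
  2*2 = 3,   2*4 = 8,   2*8 = 12,
  4*4 = 6,   4*8 = 11,  8*8 = 13,
and  1*x = x (identity), k*l = l*k (commutative).
Pairwise Nim products:
  1 * 1 = 1
  1 * 2 = 2
  1 * 8 = 8
  4 * 1 = 4
  4 * 2 = 8
  4 * 8 = 11
  8 * 1 = 8
  8 * 2 = 12
  8 * 8 = 13
XOR them: 1 XOR 2 XOR 8 XOR 4 XOR 8 XOR 11 XOR 8 XOR 12 XOR 13 = 5.
Result: 13 * 11 = 5 (in Nim).

5


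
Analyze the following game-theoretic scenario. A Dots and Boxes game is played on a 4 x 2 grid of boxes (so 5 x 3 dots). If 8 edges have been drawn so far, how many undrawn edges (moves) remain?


Grid: 4 x 2 boxes, i.e. 5 rows and 3 columns of dots.
Horizontal edges: (rows + 1) * cols = 5 * 2 = 10
Vertical edges: rows * (cols + 1) = 4 * 3 = 12
Total edges: 10 + 12 = 22
Edges drawn: 8
Remaining: 22 - 8 = 14

14


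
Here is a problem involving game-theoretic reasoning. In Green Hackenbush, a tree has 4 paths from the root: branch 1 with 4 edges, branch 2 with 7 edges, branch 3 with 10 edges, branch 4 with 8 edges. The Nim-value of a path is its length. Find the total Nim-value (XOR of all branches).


The tree has 4 branches from the ground vertex.
In Green Hackenbush, the Nim-value of a simple path of length k is k.
Branch 1: length 4, Nim-value = 4
Branch 2: length 7, Nim-value = 7
Branch 3: length 10, Nim-value = 10
Branch 4: length 8, Nim-value = 8
Total Nim-value = XOR of all branch values:
0 XOR 4 = 4
4 XOR 7 = 3
3 XOR 10 = 9
9 XOR 8 = 1
Nim-value of the tree = 1

1


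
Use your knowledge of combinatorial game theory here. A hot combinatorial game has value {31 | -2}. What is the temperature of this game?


The game is {31 | -2}, a switch {a | b} with numbers a > b.
Cooling {a | b} by t gives {a - t | b + t}, which stops being hot when a - t = b + t, i.e. at t = (a - b)/2. So the temperature of a switch is (a - b)/2.
Temperature = (Left option - Right option) / 2
= (31 - (-2)) / 2
= 33 / 2
= 33/2

33/2


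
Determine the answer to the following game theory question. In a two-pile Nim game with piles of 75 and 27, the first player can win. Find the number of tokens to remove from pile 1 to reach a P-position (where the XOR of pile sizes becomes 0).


Piles: 75 and 27
Current XOR: 75 XOR 27 = 80 (non-zero, so this is an N-position).
To make the XOR zero, we need to find a move that balances the piles.
For pile 1 (size 75): target = 75 XOR 80 = 27
We reduce pile 1 from 75 to 27.
Tokens removed: 75 - 27 = 48
Verification: 27 XOR 27 = 0

48


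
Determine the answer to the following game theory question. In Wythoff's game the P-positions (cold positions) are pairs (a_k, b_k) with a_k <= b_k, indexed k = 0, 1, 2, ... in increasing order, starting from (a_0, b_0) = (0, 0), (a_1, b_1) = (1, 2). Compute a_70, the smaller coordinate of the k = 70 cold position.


By Wythoff's theorem, a_k = floor(k * phi) and b_k = floor(k * phi^2) = a_k + k, where phi = (1 + sqrt(5))/2 is the golden ratio.
phi = (1 + sqrt(5))/2 = 1.618034
k = 70
k * phi = 70 * 1.618034 = 113.262379
a_70 = floor(k * phi) = 113

113


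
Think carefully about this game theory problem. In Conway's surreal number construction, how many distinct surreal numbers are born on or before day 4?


Day 0: {|} = 0 is born. Count = 1.
Day n: the number of surreal numbers born by day n is 2^(n+1) - 1.
By day 0: 2^1 - 1 = 1
By day 1: 2^2 - 1 = 3
By day 2: 2^3 - 1 = 7
By day 3: 2^4 - 1 = 15
By day 4: 2^5 - 1 = 31
By day 4: 31 surreal numbers.

31


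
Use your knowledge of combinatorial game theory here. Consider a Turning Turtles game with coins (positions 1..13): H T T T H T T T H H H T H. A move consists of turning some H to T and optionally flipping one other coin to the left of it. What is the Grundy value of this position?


Coins: H T T T H T T T H H H T H
Key fact: a single head at position k behaves exactly like a Nim heap of size k (turning it to T and optionally flipping a coin at j < k corresponds to moving the heap from k to j, or to 0), and heads combine as a disjunctive sum (two heads at the same place would cancel, matching j XOR j = 0). So the Nim-value is the XOR of the 1-indexed positions of the heads.
Face-up positions (1-indexed): [1, 5, 9, 10, 11, 13]
XOR 0 with 1: 0 XOR 1 = 1
XOR 1 with 5: 1 XOR 5 = 4
XOR 4 with 9: 4 XOR 9 = 13
XOR 13 with 10: 13 XOR 10 = 7
XOR 7 with 11: 7 XOR 11 = 12
XOR 12 with 13: 12 XOR 13 = 1
Nim-value = 1

1


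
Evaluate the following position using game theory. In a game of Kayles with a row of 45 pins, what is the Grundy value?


Kayles: a move removes 1 or 2 adjacent pins from a contiguous row.
Removing pins from a row of k leaves two independent rows (a, b) with a + b = k - 1 (one pin) or a + b = k - 2 (two pins); an end removal gives a = 0.
By Sprague-Grundy, G(k) = mex{ G(a) XOR G(b) } over all these splits. G(0) = 0.
G(1): splits (0,0):0^0=0 -> mex({0}) = 1
G(2): splits (0,1):0^1=1 (0,0):0^0=0 -> mex({0, 1}) = 2
G(3): splits (0,2):0^2=2 (1,1):1^1=0 (0,1):0^1=1 -> mex({0, 1, 2}) = 3
G(4): splits (0,3):0^3=3 (1,2):1^2=3 (0,2):0^2=2 (1,1):1^1=0 -> mex({0, 2, 3}) = 1
G(5): splits (0,4):0^1=1 (1,3):1^3=2 (2,2):2^2=0 (0,3):0^3=3 (1,2):1^2=3 -> mex({0, 1, 2, 3}) = 4
G(6) = mex({0, 1, 2, 4}) = 3
G(7) = mex({0, 1, 3, 4, 5}) = 2
G(8) = mex({0, 2, 3, 5, 6}) = 1
G(9) = mex({0, 1, 2, 3, 6, 7}) = 4
G(10) = mex({0, 1, 3, 4, 5, 7}) = 2
G(11) = mex({0, 1, 2, 3, 4, 5}) = 6
G(12) = mex({0, 1, 2, 3, 5, 6, 7}) = 4
G(13) = mex({0, 2, 3, 4, 6, 7}) = 1
G(14) = mex({0, 1, 4, 5, 6, 7}) = 2
G(15) = mex({0, 1, 2, 3, 4, 5, 6}) = 7
G(16) = mex({0, 2, 3, 5, 6, 7}) = 1
G(17) = mex({0, 1, 2, 3, 5, 6, 7}) = 4
G(18) = mex({0, 1, 2, 4, 5, 6}) = 3
G(19) = mex({0, 1, 3, 4, 5, 7}) = 2
G(20) = mex({0, 2, 3, 4, 5, 6, 7}) = 1
G(21) = mex({0, 1, 2, 3, 5, 6, 7}) = 4
G(22) = mex({0, 1, 2, 3, 4, 5, 7}) = 6
G(23) = mex({0, 1, 2, 3, 4, 5, 6}) = 7
G(24) = mex({0, 1, 2, 3, 5, 6, 7}) = 4
G(25) = mex({0, 2, 3, 4, 6, 7}) = 1
G(26) = mex({0, 1, 3, 4, 5, 6, 7}) = 2
G(27) = mex({0, 1, 2, 3, 4, 5, 6, 7}) = 8
G(28) = mex({0, 1, 2, 3, 4, 6, 7, 8}) = 5
G(29) = mex({0, 1, 2, 3, 5, 6, 7, 8, 9}) = 4
G(30) = mex({0, 1, 2, 3, 4, 5, 6, 9, 10}) = 7
G(31) = mex({0, 1, 3, 4, 5, 7, 10, 11}) = 2
G(32) = mex({0, 2, 3, 4, 5, 6, 7, 9, 11}) = 1
G(33) = mex({0, 1, 2, 3, 4, 5, 6, 7, 9, 12}) = 8
G(34) = mex({0, 1, 2, 3, 4, 5, 7, 8, 11, 12}) = 6
G(35) = mex({0, 1, 2, 3, 4, 5, 6, 8, 9, 10, 11}) = 7
G(36) = mex({0, 1, 2, 3, 5, 6, 7, 9, 10}) = 4
G(37) = mex({0, 2, 3, 4, 6, 7, 9, 10, 11, 12}) = 1
G(38) = mex({0, 1, 3, 4, 5, 6, 7, 9, 10, 11, 12}) = 2
G(39) = mex({0, 1, 2, 4, 5, 6, 7, 9, 10, 12, 14}) = 3
G(40) = mex({0, 2, 3, 4, 6, 7, 11, 12, 14}) = 1
G(41) = mex({0, 1, 2, 3, 5, 6, 7, 9, 10, 11, 12}) = 4
G(42) = mex({0, 1, 2, 3, 4, 5, 6, 9, 10}) = 7
G(43) = mex({0, 1, 3, 4, 5, 7, 9, 10, 12, 15}) = 2
G(44) = mex({0, 2, 3, 4, 5, 6, 7, 9, 10, 12, 15}) = 1
G(45) = mex({0, 1, 2, 3, 4, 5, 6, 7, 9, 10, 12, 14}) = 8
Therefore G(45) = 8.

8


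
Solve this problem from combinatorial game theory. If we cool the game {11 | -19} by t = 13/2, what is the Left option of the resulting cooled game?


Original game: {11 | -19} (a switch {a | b} with a > b).
Cooling by t (for t below the temperature (a - b)/2 = 15) taxes each move by t: {a | b} cooled by t is {a - t | b + t}.
Cooling amount: t = 13/2
Cooled Left option: 11 - 13/2 = 9/2
Cooled Right option: -19 + 13/2 = -25/2
Cooled game: {9/2 | -25/2}
Left option = 9/2

9/2


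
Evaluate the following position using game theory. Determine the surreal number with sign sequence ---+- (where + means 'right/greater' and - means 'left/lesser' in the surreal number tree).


Sign expansion: ---+-
Rule: track bounds (lo, hi), initially (-inf, +inf). On '+', the current value becomes lo and we move to the simplest number in (value, hi): value + 1 if hi = +inf, otherwise the midpoint (value + hi)/2. On '-', the current value becomes hi and we move to value - 1 if lo = -inf, otherwise the midpoint (lo + value)/2.
Start at 0.
Step 1: sign = -, move left. Bounds: (-inf, 0). Value = -1
Step 2: sign = -, move left. Bounds: (-inf, -1). Value = -2
Step 3: sign = -, move left. Bounds: (-inf, -2). Value = -3
Step 4: sign = +, move right. Bounds: (-3, -2). Value = -5/2
Step 5: sign = -, move left. Bounds: (-3, -5/2). Value = -11/4
The surreal number with sign expansion ---+- is -11/4.

-11/4


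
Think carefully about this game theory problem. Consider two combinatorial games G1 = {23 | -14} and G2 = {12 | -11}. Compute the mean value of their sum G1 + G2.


G1 = {23 | -14}, G2 = {12 | -11}
Each is a switch {a | b} with numbers a > b; its mean value is (a + b)/2, and mean value is additive over game sums: m(G1 + G2) = m(G1) + m(G2).
Mean of G1 = (23 + (-14))/2 = 9/2 = 9/2
Mean of G2 = (12 + (-11))/2 = 1/2 = 1/2
Mean of G1 + G2 = 9/2 + 1/2 = 5

5


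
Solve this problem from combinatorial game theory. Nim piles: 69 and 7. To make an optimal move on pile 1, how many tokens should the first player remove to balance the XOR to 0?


Piles: 69 and 7
Current XOR: 69 XOR 7 = 66 (non-zero, so this is an N-position).
To make the XOR zero, we need to find a move that balances the piles.
For pile 1 (size 69): target = 69 XOR 66 = 7
We reduce pile 1 from 69 to 7.
Tokens removed: 69 - 7 = 62
Verification: 7 XOR 7 = 0

62


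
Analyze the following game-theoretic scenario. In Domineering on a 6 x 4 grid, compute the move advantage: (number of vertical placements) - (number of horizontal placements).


Board is 6 x 4 (rows x cols).
Left (vertical) placements: (rows-1) * cols = 5 * 4 = 20
Right (horizontal) placements: rows * (cols-1) = 6 * 3 = 18
Advantage = Left - Right = 20 - 18 = 2

2


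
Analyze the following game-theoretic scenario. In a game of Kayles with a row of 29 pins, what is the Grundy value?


Kayles: a move removes 1 or 2 adjacent pins from a contiguous row.
Removing pins from a row of k leaves two independent rows (a, b) with a + b = k - 1 (one pin) or a + b = k - 2 (two pins); an end removal gives a = 0.
By Sprague-Grundy, G(k) = mex{ G(a) XOR G(b) } over all these splits. G(0) = 0.
G(1): splits (0,0):0^0=0 -> mex({0}) = 1
G(2): splits (0,1):0^1=1 (0,0):0^0=0 -> mex({0, 1}) = 2
G(3): splits (0,2):0^2=2 (1,1):1^1=0 (0,1):0^1=1 -> mex({0, 1, 2}) = 3
G(4): splits (0,3):0^3=3 (1,2):1^2=3 (0,2):0^2=2 (1,1):1^1=0 -> mex({0, 2, 3}) = 1
G(5): splits (0,4):0^1=1 (1,3):1^3=2 (2,2):2^2=0 (0,3):0^3=3 (1,2):1^2=3 -> mex({0, 1, 2, 3}) = 4
G(6) = mex({0, 1, 2, 4}) = 3
G(7) = mex({0, 1, 3, 4, 5}) = 2
G(8) = mex({0, 2, 3, 5, 6}) = 1
G(9) = mex({0, 1, 2, 3, 6, 7}) = 4
G(10) = mex({0, 1, 3, 4, 5, 7}) = 2
G(11) = mex({0, 1, 2, 3, 4, 5}) = 6
G(12) = mex({0, 1, 2, 3, 5, 6, 7}) = 4
G(13) = mex({0, 2, 3, 4, 6, 7}) = 1
G(14) = mex({0, 1, 4, 5, 6, 7}) = 2
G(15) = mex({0, 1, 2, 3, 4, 5, 6}) = 7
G(16) = mex({0, 2, 3, 5, 6, 7}) = 1
G(17) = mex({0, 1, 2, 3, 5, 6, 7}) = 4
G(18) = mex({0, 1, 2, 4, 5, 6}) = 3
G(19) = mex({0, 1, 3, 4, 5, 7}) = 2
G(20) = mex({0, 2, 3, 4, 5, 6, 7}) = 1
G(21) = mex({0, 1, 2, 3, 5, 6, 7}) = 4
G(22) = mex({0, 1, 2, 3, 4, 5, 7}) = 6
G(23) = mex({0, 1, 2, 3, 4, 5, 6}) = 7
G(24) = mex({0, 1, 2, 3, 5, 6, 7}) = 4
G(25) = mex({0, 2, 3, 4, 6, 7}) = 1
G(26) = mex({0, 1, 3, 4, 5, 6, 7}) = 2
G(27) = mex({0, 1, 2, 3, 4, 5, 6, 7}) = 8
G(28) = mex({0, 1, 2, 3, 4, 6, 7, 8}) = 5
G(29) = mex({0, 1, 2, 3, 5, 6, 7, 8, 9}) = 4
Therefore G(29) = 4.

4


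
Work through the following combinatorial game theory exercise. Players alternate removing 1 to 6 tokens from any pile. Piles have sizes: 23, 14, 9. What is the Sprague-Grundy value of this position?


Subtraction set: {1, 2, 3, 4, 5, 6}
For this subtraction set, G(n) = n mod 7 (period = max + 1 = 7).
Pile 1 (size 23): G(23) = 23 mod 7 = 2
Pile 2 (size 14): G(14) = 14 mod 7 = 0
Pile 3 (size 9): G(9) = 9 mod 7 = 2
Total Grundy value = XOR of all: 2 XOR 0 XOR 2 = 0

0


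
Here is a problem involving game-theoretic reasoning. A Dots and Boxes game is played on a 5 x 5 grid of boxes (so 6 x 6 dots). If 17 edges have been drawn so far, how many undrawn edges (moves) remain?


Grid: 5 x 5 boxes, i.e. 6 rows and 6 columns of dots.
Horizontal edges: (rows + 1) * cols = 6 * 5 = 30
Vertical edges: rows * (cols + 1) = 5 * 6 = 30
Total edges: 30 + 30 = 60
Edges drawn: 17
Remaining: 60 - 17 = 43

43


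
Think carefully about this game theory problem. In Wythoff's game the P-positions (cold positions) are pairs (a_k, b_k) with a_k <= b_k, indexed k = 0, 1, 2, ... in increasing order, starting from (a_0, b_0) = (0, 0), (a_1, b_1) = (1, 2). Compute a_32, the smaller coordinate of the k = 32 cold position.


By Wythoff's theorem, a_k = floor(k * phi) and b_k = floor(k * phi^2) = a_k + k, where phi = (1 + sqrt(5))/2 is the golden ratio.
phi = (1 + sqrt(5))/2 = 1.618034
k = 32
k * phi = 32 * 1.618034 = 51.777088
a_32 = floor(k * phi) = 51

51


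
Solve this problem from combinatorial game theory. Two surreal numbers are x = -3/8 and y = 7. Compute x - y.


x = -3/8, y = 7
Converting to common denominator: 8
x = -3/8, y = 56/8
x - y = -3/8 - 7 = -59/8

-59/8


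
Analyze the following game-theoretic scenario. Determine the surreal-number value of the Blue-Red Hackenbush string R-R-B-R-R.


Edges (from ground): R-R-B-R-R
By Berlekamp's sign-expansion rule, a Blue-Red Hackenbush stalk has the value of the surreal number whose sign sequence is the edge sequence with B -> + and R -> -.
Sign sequence: --+--
Trace the sign expansion in the surreal number tree, starting from 0:
Edge 1: R (sign -) -> bounds (-inf, 0), value = -1
Edge 2: R (sign -) -> bounds (-inf, -1), value = -2
Edge 3: B (sign +) -> bounds (-2, -1), value = -3/2
Edge 4: R (sign -) -> bounds (-2, -3/2), value = -7/4
Edge 5: R (sign -) -> bounds (-2, -7/4), value = -15/8
Game value = -15/8

-15/8


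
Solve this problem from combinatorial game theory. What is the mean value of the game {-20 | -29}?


Game = {-20 | -29}, a switch {a | b} with numbers a > b.
Its thermograph has left wall a - t and right wall b + t, which meet at t = (a - b)/2, where both equal (a + b)/2. So the mast (mean value) is at (a + b)/2.
Mean = (-20 + (-29))/2 = -49/2 = -49/2

-49/2


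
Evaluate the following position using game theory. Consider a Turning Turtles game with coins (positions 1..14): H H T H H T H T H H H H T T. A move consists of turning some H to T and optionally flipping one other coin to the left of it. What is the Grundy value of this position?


Coins: H H T H H T H T H H H H T T
Key fact: a single head at position k behaves exactly like a Nim heap of size k (turning it to T and optionally flipping a coin at j < k corresponds to moving the heap from k to j, or to 0), and heads combine as a disjunctive sum (two heads at the same place would cancel, matching j XOR j = 0). So the Nim-value is the XOR of the 1-indexed positions of the heads.
Face-up positions (1-indexed): [1, 2, 4, 5, 7, 9, 10, 11, 12]
XOR 0 with 1: 0 XOR 1 = 1
XOR 1 with 2: 1 XOR 2 = 3
XOR 3 with 4: 3 XOR 4 = 7
XOR 7 with 5: 7 XOR 5 = 2
XOR 2 with 7: 2 XOR 7 = 5
XOR 5 with 9: 5 XOR 9 = 12
XOR 12 with 10: 12 XOR 10 = 6
XOR 6 with 11: 6 XOR 11 = 13
XOR 13 with 12: 13 XOR 12 = 1
Nim-value = 1

1
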